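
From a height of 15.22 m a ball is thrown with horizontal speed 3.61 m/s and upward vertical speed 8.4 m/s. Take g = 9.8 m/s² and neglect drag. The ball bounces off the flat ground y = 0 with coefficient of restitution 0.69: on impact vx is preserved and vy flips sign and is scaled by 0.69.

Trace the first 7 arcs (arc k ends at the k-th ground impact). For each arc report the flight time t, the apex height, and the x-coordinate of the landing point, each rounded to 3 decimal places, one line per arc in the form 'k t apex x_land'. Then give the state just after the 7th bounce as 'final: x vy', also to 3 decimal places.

Arc 1: start y=15.220, vy=8.400 → t=2.817, apex=18.820, x_land=10.169, impact vy=-19.206
  bounce: vy ← 0.69·19.206 = 13.252
Arc 2: start y=0.000, vy=13.252 → t=2.705, apex=8.960, x_land=19.932, impact vy=-13.252
  bounce: vy ← 0.69·13.252 = 9.144
Arc 3: start y=0.000, vy=9.144 → t=1.866, apex=4.266, x_land=26.669, impact vy=-9.144
  bounce: vy ← 0.69·9.144 = 6.309
Arc 4: start y=0.000, vy=6.309 → t=1.288, apex=2.031, x_land=31.318, impact vy=-6.309
  bounce: vy ← 0.69·6.309 = 4.353
Arc 5: start y=0.000, vy=4.353 → t=0.888, apex=0.967, x_land=34.525, impact vy=-4.353
  bounce: vy ← 0.69·4.353 = 3.004
Arc 6: start y=0.000, vy=3.004 → t=0.613, apex=0.460, x_land=36.738, impact vy=-3.004
  bounce: vy ← 0.69·3.004 = 2.073
Arc 7: start y=0.000, vy=2.073 → t=0.423, apex=0.219, x_land=38.265, impact vy=-2.073
  bounce: vy ← 0.69·2.073 = 1.430

1 2.817 18.820 10.169
2 2.705 8.960 19.932
3 1.866 4.266 26.669
4 1.288 2.031 31.318
5 0.888 0.967 34.525
6 0.613 0.460 36.738
7 0.423 0.219 38.265
final: 38.265 1.430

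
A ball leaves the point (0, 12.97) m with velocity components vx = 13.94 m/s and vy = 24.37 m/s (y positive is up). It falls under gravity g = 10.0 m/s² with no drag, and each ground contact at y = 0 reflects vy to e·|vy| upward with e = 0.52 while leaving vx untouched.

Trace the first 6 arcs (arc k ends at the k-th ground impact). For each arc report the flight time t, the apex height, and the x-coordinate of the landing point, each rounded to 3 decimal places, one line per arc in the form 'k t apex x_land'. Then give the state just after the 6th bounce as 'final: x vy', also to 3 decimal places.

1 5.358 42.665 74.692
2 3.038 11.537 117.042
3 1.580 3.119 139.063
4 0.821 0.844 150.514
5 0.427 0.228 156.469
6 0.222 0.062 159.566
final: 159.566 0.578

Arc 1: start y=12.970, vy=24.370 → t=5.358, apex=42.665, x_land=74.692, impact vy=-29.211
  bounce: vy ← 0.52·29.211 = 15.190
Arc 2: start y=0.000, vy=15.190 → t=3.038, apex=11.537, x_land=117.042, impact vy=-15.190
  bounce: vy ← 0.52·15.190 = 7.899
Arc 3: start y=0.000, vy=7.899 → t=1.580, apex=3.119, x_land=139.063, impact vy=-7.899
  bounce: vy ← 0.52·7.899 = 4.107
Arc 4: start y=0.000, vy=4.107 → t=0.821, apex=0.844, x_land=150.514, impact vy=-4.107
  bounce: vy ← 0.52·4.107 = 2.136
Arc 5: start y=0.000, vy=2.136 → t=0.427, apex=0.228, x_land=156.469, impact vy=-2.136
  bounce: vy ← 0.52·2.136 = 1.111
Arc 6: start y=0.000, vy=1.111 → t=0.222, apex=0.062, x_land=159.566, impact vy=-1.111
  bounce: vy ← 0.52·1.111 = 0.578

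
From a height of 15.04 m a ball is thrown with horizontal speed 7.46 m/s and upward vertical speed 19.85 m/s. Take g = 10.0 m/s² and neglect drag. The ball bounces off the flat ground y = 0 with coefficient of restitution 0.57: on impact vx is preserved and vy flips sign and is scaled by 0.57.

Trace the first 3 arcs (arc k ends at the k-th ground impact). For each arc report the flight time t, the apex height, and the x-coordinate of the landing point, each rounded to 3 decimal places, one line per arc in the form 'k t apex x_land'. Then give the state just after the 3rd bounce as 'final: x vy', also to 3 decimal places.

Arc 1: start y=15.040, vy=19.850 → t=4.621, apex=34.741, x_land=34.472, impact vy=-26.359
  bounce: vy ← 0.57·26.359 = 15.025
Arc 2: start y=0.000, vy=15.025 → t=3.005, apex=11.287, x_land=56.889, impact vy=-15.025
  bounce: vy ← 0.57·15.025 = 8.564
Arc 3: start y=0.000, vy=8.564 → t=1.713, apex=3.667, x_land=69.667, impact vy=-8.564
  bounce: vy ← 0.57·8.564 = 4.882

1 4.621 34.741 34.472
2 3.005 11.287 56.889
3 1.713 3.667 69.667
final: 69.667 4.882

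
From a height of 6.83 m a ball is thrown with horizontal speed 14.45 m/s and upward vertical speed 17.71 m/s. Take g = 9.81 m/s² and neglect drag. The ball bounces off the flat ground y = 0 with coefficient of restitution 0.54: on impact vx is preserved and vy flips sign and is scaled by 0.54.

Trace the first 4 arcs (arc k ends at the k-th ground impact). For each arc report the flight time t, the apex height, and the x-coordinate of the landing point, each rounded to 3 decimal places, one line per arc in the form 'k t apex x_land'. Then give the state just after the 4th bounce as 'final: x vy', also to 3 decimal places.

Arc 1: start y=6.830, vy=17.710 → t=3.962, apex=22.816, x_land=57.252, impact vy=-21.158
  bounce: vy ← 0.54·21.158 = 11.425
Arc 2: start y=0.000, vy=11.425 → t=2.329, apex=6.653, x_land=90.910, impact vy=-11.425
  bounce: vy ← 0.54·11.425 = 6.170
Arc 3: start y=0.000, vy=6.170 → t=1.258, apex=1.940, x_land=109.085, impact vy=-6.170
  bounce: vy ← 0.54·6.170 = 3.332
Arc 4: start y=0.000, vy=3.332 → t=0.679, apex=0.566, x_land=118.900, impact vy=-3.332
  bounce: vy ← 0.54·3.332 = 1.799

1 3.962 22.816 57.252
2 2.329 6.653 90.910
3 1.258 1.940 109.085
4 0.679 0.566 118.900
final: 118.900 1.799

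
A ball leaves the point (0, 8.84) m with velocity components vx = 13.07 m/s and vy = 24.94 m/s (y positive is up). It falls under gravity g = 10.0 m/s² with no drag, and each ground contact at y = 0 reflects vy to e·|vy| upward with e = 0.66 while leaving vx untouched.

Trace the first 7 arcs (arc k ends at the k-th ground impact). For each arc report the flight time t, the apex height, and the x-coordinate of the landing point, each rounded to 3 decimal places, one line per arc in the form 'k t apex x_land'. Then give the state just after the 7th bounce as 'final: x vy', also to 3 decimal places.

1 5.320 39.940 69.536
2 3.731 17.398 118.297
3 2.462 7.579 150.479
4 1.625 3.301 171.719
5 1.073 1.438 185.738
6 0.708 0.626 194.990
7 0.467 0.273 201.096
final: 201.096 1.542

Arc 1: start y=8.840, vy=24.940 → t=5.320, apex=39.940, x_land=69.536, impact vy=-28.263
  bounce: vy ← 0.66·28.263 = 18.654
Arc 2: start y=0.000, vy=18.654 → t=3.731, apex=17.398, x_land=118.297, impact vy=-18.654
  bounce: vy ← 0.66·18.654 = 12.311
Arc 3: start y=0.000, vy=12.311 → t=2.462, apex=7.579, x_land=150.479, impact vy=-12.311
  bounce: vy ← 0.66·12.311 = 8.126
Arc 4: start y=0.000, vy=8.126 → t=1.625, apex=3.301, x_land=171.719, impact vy=-8.126
  bounce: vy ← 0.66·8.126 = 5.363
Arc 5: start y=0.000, vy=5.363 → t=1.073, apex=1.438, x_land=185.738, impact vy=-5.363
  bounce: vy ← 0.66·5.363 = 3.539
Arc 6: start y=0.000, vy=3.539 → t=0.708, apex=0.626, x_land=194.990, impact vy=-3.539
  bounce: vy ← 0.66·3.539 = 2.336
Arc 7: start y=0.000, vy=2.336 → t=0.467, apex=0.273, x_land=201.096, impact vy=-2.336
  bounce: vy ← 0.66·2.336 = 1.542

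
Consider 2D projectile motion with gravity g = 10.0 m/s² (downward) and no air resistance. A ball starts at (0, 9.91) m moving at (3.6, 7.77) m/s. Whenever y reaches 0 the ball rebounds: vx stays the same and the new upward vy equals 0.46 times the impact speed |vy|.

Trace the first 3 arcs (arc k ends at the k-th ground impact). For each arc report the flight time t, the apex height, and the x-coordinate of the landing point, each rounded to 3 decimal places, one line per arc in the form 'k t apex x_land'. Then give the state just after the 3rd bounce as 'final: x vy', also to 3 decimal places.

Arc 1: start y=9.910, vy=7.770 → t=2.385, apex=12.929, x_land=8.586, impact vy=-16.080
  bounce: vy ← 0.46·16.080 = 7.397
Arc 2: start y=0.000, vy=7.397 → t=1.479, apex=2.736, x_land=13.912, impact vy=-7.397
  bounce: vy ← 0.46·7.397 = 3.403
Arc 3: start y=0.000, vy=3.403 → t=0.681, apex=0.579, x_land=16.362, impact vy=-3.403
  bounce: vy ← 0.46·3.403 = 1.565

1 2.385 12.929 8.586
2 1.479 2.736 13.912
3 0.681 0.579 16.362
final: 16.362 1.565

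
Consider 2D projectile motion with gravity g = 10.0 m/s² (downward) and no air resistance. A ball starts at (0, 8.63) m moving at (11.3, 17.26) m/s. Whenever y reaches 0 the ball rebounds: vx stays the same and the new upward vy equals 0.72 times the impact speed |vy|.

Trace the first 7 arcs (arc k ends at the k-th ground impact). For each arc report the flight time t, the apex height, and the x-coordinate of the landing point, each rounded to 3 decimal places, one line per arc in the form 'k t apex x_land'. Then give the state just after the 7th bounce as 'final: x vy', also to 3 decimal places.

1 3.895 23.525 44.015
2 3.124 12.196 79.311
3 2.249 6.322 104.724
4 1.619 3.277 123.021
5 1.166 1.699 136.195
6 0.839 0.881 145.681
7 0.604 0.457 152.510
final: 152.510 2.176

Arc 1: start y=8.630, vy=17.260 → t=3.895, apex=23.525, x_land=44.015, impact vy=-21.691
  bounce: vy ← 0.72·21.691 = 15.618
Arc 2: start y=0.000, vy=15.618 → t=3.124, apex=12.196, x_land=79.311, impact vy=-15.618
  bounce: vy ← 0.72·15.618 = 11.245
Arc 3: start y=0.000, vy=11.245 → t=2.249, apex=6.322, x_land=104.724, impact vy=-11.245
  bounce: vy ← 0.72·11.245 = 8.096
Arc 4: start y=0.000, vy=8.096 → t=1.619, apex=3.277, x_land=123.021, impact vy=-8.096
  bounce: vy ← 0.72·8.096 = 5.829
Arc 5: start y=0.000, vy=5.829 → t=1.166, apex=1.699, x_land=136.195, impact vy=-5.829
  bounce: vy ← 0.72·5.829 = 4.197
Arc 6: start y=0.000, vy=4.197 → t=0.839, apex=0.881, x_land=145.681, impact vy=-4.197
  bounce: vy ← 0.72·4.197 = 3.022
Arc 7: start y=0.000, vy=3.022 → t=0.604, apex=0.457, x_land=152.510, impact vy=-3.022
  bounce: vy ← 0.72·3.022 = 2.176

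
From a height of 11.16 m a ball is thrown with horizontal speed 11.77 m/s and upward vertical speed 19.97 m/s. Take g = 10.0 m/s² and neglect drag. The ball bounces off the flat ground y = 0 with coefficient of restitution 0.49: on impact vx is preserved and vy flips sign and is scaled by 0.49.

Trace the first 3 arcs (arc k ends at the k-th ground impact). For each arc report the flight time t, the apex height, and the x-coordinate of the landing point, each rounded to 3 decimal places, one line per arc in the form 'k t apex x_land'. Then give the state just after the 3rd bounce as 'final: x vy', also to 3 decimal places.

1 4.491 31.100 52.859
2 2.444 7.467 81.626
3 1.198 1.793 95.722
final: 95.722 2.934

Arc 1: start y=11.160, vy=19.970 → t=4.491, apex=31.100, x_land=52.859, impact vy=-24.940
  bounce: vy ← 0.49·24.940 = 12.221
Arc 2: start y=0.000, vy=12.221 → t=2.444, apex=7.467, x_land=81.626, impact vy=-12.221
  bounce: vy ← 0.49·12.221 = 5.988
Arc 3: start y=0.000, vy=5.988 → t=1.198, apex=1.793, x_land=95.722, impact vy=-5.988
  bounce: vy ← 0.49·5.988 = 2.934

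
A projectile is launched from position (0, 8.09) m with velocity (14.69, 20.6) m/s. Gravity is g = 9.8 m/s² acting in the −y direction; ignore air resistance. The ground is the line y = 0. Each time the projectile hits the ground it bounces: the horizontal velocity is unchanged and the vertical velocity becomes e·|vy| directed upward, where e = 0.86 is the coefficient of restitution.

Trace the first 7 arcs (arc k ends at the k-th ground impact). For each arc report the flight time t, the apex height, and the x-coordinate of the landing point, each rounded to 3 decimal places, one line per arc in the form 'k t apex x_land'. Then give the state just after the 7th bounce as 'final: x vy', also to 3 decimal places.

Arc 1: start y=8.090, vy=20.600 → t=4.566, apex=29.741, x_land=67.070, impact vy=-24.144
  bounce: vy ← 0.86·24.144 = 20.764
Arc 2: start y=0.000, vy=20.764 → t=4.237, apex=21.996, x_land=129.319, impact vy=-20.764
  bounce: vy ← 0.86·20.764 = 17.857
Arc 3: start y=0.000, vy=17.857 → t=3.644, apex=16.269, x_land=182.853, impact vy=-17.857
  bounce: vy ← 0.86·17.857 = 15.357
Arc 4: start y=0.000, vy=15.357 → t=3.134, apex=12.032, x_land=228.892, impact vy=-15.357
  bounce: vy ← 0.86·15.357 = 13.207
Arc 5: start y=0.000, vy=13.207 → t=2.695, apex=8.899, x_land=268.485, impact vy=-13.207
  bounce: vy ← 0.86·13.207 = 11.358
Arc 6: start y=0.000, vy=11.358 → t=2.318, apex=6.582, x_land=302.536, impact vy=-11.358
  bounce: vy ← 0.86·11.358 = 9.768
Arc 7: start y=0.000, vy=9.768 → t=1.993, apex=4.868, x_land=331.819, impact vy=-9.768
  bounce: vy ← 0.86·9.768 = 8.400

1 4.566 29.741 67.070
2 4.237 21.996 129.319
3 3.644 16.269 182.853
4 3.134 12.032 228.892
5 2.695 8.899 268.485
6 2.318 6.582 302.536
7 1.993 4.868 331.819
final: 331.819 8.400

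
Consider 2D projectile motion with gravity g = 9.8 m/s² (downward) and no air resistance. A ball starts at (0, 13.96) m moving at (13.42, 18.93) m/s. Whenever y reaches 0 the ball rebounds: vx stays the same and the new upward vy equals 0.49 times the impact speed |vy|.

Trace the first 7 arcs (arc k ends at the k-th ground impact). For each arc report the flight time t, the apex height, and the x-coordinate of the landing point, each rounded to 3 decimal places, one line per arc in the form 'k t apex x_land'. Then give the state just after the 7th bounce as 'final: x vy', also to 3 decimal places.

Arc 1: start y=13.960, vy=18.930 → t=4.497, apex=32.243, x_land=60.347, impact vy=-25.139
  bounce: vy ← 0.49·25.139 = 12.318
Arc 2: start y=0.000, vy=12.318 → t=2.514, apex=7.742, x_land=94.084, impact vy=-12.318
  bounce: vy ← 0.49·12.318 = 6.036
Arc 3: start y=0.000, vy=6.036 → t=1.232, apex=1.859, x_land=110.614, impact vy=-6.036
  bounce: vy ← 0.49·6.036 = 2.958
Arc 4: start y=0.000, vy=2.958 → t=0.604, apex=0.446, x_land=118.715, impact vy=-2.958
  bounce: vy ← 0.49·2.958 = 1.449
Arc 5: start y=0.000, vy=1.449 → t=0.296, apex=0.107, x_land=122.684, impact vy=-1.449
  bounce: vy ← 0.49·1.449 = 0.710
Arc 6: start y=0.000, vy=0.710 → t=0.145, apex=0.026, x_land=124.628, impact vy=-0.710
  bounce: vy ← 0.49·0.710 = 0.348
Arc 7: start y=0.000, vy=0.348 → t=0.071, apex=0.006, x_land=125.581, impact vy=-0.348
  bounce: vy ← 0.49·0.348 = 0.170

1 4.497 32.243 60.347
2 2.514 7.742 94.084
3 1.232 1.859 110.614
4 0.604 0.446 118.715
5 0.296 0.107 122.684
6 0.145 0.026 124.628
7 0.071 0.006 125.581
final: 125.581 0.170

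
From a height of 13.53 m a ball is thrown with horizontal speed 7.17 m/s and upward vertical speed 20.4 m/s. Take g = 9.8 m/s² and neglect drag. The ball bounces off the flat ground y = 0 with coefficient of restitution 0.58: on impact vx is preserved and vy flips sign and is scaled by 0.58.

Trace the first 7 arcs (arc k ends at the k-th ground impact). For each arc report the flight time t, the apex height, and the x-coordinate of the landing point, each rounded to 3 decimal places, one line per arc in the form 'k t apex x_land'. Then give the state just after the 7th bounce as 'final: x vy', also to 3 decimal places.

1 4.745 34.763 34.023
2 3.090 11.694 56.176
3 1.792 3.934 69.025
4 1.039 1.323 76.477
5 0.603 0.445 80.800
6 0.350 0.150 83.306
7 0.203 0.050 84.761
final: 84.761 0.576

Arc 1: start y=13.530, vy=20.400 → t=4.745, apex=34.763, x_land=34.023, impact vy=-26.103
  bounce: vy ← 0.58·26.103 = 15.140
Arc 2: start y=0.000, vy=15.140 → t=3.090, apex=11.694, x_land=56.176, impact vy=-15.140
  bounce: vy ← 0.58·15.140 = 8.781
Arc 3: start y=0.000, vy=8.781 → t=1.792, apex=3.934, x_land=69.025, impact vy=-8.781
  bounce: vy ← 0.58·8.781 = 5.093
Arc 4: start y=0.000, vy=5.093 → t=1.039, apex=1.323, x_land=76.477, impact vy=-5.093
  bounce: vy ← 0.58·5.093 = 2.954
Arc 5: start y=0.000, vy=2.954 → t=0.603, apex=0.445, x_land=80.800, impact vy=-2.954
  bounce: vy ← 0.58·2.954 = 1.713
Arc 6: start y=0.000, vy=1.713 → t=0.350, apex=0.150, x_land=83.306, impact vy=-1.713
  bounce: vy ← 0.58·1.713 = 0.994
Arc 7: start y=0.000, vy=0.994 → t=0.203, apex=0.050, x_land=84.761, impact vy=-0.994
  bounce: vy ← 0.58·0.994 = 0.576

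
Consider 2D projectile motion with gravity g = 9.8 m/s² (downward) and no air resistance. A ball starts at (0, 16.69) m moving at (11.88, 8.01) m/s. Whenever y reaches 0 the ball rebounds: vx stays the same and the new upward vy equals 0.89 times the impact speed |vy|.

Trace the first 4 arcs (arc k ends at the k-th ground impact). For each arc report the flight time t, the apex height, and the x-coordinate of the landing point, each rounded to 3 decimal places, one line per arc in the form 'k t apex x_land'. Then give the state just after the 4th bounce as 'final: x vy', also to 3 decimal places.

1 2.836 19.963 33.689
2 3.593 15.813 76.373
3 3.198 12.526 114.361
4 2.846 9.921 148.170
final: 148.170 12.411

Arc 1: start y=16.690, vy=8.010 → t=2.836, apex=19.963, x_land=33.689, impact vy=-19.781
  bounce: vy ← 0.89·19.781 = 17.605
Arc 2: start y=0.000, vy=17.605 → t=3.593, apex=15.813, x_land=76.373, impact vy=-17.605
  bounce: vy ← 0.89·17.605 = 15.668
Arc 3: start y=0.000, vy=15.668 → t=3.198, apex=12.526, x_land=114.361, impact vy=-15.668
  bounce: vy ← 0.89·15.668 = 13.945
Arc 4: start y=0.000, vy=13.945 → t=2.846, apex=9.921, x_land=148.170, impact vy=-13.945
  bounce: vy ← 0.89·13.945 = 12.411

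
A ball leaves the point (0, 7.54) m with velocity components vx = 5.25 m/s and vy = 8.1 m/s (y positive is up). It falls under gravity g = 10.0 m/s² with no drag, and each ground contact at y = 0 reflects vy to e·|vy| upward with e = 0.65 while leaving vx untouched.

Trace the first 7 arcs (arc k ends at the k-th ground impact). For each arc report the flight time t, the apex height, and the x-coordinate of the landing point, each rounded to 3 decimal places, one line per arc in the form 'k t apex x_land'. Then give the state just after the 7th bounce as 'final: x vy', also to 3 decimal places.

Arc 1: start y=7.540, vy=8.100 → t=2.281, apex=10.820, x_land=11.976, impact vy=-14.711
  bounce: vy ← 0.65·14.711 = 9.562
Arc 2: start y=0.000, vy=9.562 → t=1.912, apex=4.572, x_land=22.016, impact vy=-9.562
  bounce: vy ← 0.65·9.562 = 6.215
Arc 3: start y=0.000, vy=6.215 → t=1.243, apex=1.932, x_land=28.542, impact vy=-6.215
  bounce: vy ← 0.65·6.215 = 4.040
Arc 4: start y=0.000, vy=4.040 → t=0.808, apex=0.816, x_land=32.784, impact vy=-4.040
  bounce: vy ← 0.65·4.040 = 2.626
Arc 5: start y=0.000, vy=2.626 → t=0.525, apex=0.345, x_land=35.541, impact vy=-2.626
  bounce: vy ← 0.65·2.626 = 1.707
Arc 6: start y=0.000, vy=1.707 → t=0.341, apex=0.146, x_land=37.333, impact vy=-1.707
  bounce: vy ← 0.65·1.707 = 1.109
Arc 7: start y=0.000, vy=1.109 → t=0.222, apex=0.062, x_land=38.498, impact vy=-1.109
  bounce: vy ← 0.65·1.109 = 0.721

1 2.281 10.820 11.976
2 1.912 4.572 22.016
3 1.243 1.932 28.542
4 0.808 0.816 32.784
5 0.525 0.345 35.541
6 0.341 0.146 37.333
7 0.222 0.062 38.498
final: 38.498 0.721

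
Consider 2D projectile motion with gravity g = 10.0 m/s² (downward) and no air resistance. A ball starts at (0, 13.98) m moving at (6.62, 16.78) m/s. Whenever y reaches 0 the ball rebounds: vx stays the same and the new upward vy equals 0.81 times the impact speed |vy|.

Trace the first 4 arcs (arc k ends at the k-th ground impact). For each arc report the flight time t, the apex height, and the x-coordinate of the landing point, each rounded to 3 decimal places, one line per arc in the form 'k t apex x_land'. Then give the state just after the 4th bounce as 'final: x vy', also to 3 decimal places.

1 4.047 28.058 26.790
2 3.838 18.409 52.195
3 3.108 12.078 72.774
4 2.518 7.925 89.442
final: 89.442 10.197

Arc 1: start y=13.980, vy=16.780 → t=4.047, apex=28.058, x_land=26.790, impact vy=-23.689
  bounce: vy ← 0.81·23.689 = 19.188
Arc 2: start y=0.000, vy=19.188 → t=3.838, apex=18.409, x_land=52.195, impact vy=-19.188
  bounce: vy ← 0.81·19.188 = 15.542
Arc 3: start y=0.000, vy=15.542 → t=3.108, apex=12.078, x_land=72.774, impact vy=-15.542
  bounce: vy ← 0.81·15.542 = 12.589
Arc 4: start y=0.000, vy=12.589 → t=2.518, apex=7.925, x_land=89.442, impact vy=-12.589
  bounce: vy ← 0.81·12.589 = 10.197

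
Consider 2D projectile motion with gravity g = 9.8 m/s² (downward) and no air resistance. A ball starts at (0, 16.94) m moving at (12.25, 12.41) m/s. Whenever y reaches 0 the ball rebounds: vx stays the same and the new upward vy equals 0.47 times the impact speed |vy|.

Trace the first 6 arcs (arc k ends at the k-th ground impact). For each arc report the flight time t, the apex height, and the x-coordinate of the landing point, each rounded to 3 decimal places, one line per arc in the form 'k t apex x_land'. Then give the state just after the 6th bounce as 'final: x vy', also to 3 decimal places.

1 3.516 24.798 43.070
2 2.115 5.478 68.974
3 0.994 1.210 81.149
4 0.467 0.267 86.872
5 0.220 0.059 89.561
6 0.103 0.013 90.825
final: 90.825 0.238

Arc 1: start y=16.940, vy=12.410 → t=3.516, apex=24.798, x_land=43.070, impact vy=-22.046
  bounce: vy ← 0.47·22.046 = 10.362
Arc 2: start y=0.000, vy=10.362 → t=2.115, apex=5.478, x_land=68.974, impact vy=-10.362
  bounce: vy ← 0.47·10.362 = 4.870
Arc 3: start y=0.000, vy=4.870 → t=0.994, apex=1.210, x_land=81.149, impact vy=-4.870
  bounce: vy ← 0.47·4.870 = 2.289
Arc 4: start y=0.000, vy=2.289 → t=0.467, apex=0.267, x_land=86.872, impact vy=-2.289
  bounce: vy ← 0.47·2.289 = 1.076
Arc 5: start y=0.000, vy=1.076 → t=0.220, apex=0.059, x_land=89.561, impact vy=-1.076
  bounce: vy ← 0.47·1.076 = 0.506
Arc 6: start y=0.000, vy=0.506 → t=0.103, apex=0.013, x_land=90.825, impact vy=-0.506
  bounce: vy ← 0.47·0.506 = 0.238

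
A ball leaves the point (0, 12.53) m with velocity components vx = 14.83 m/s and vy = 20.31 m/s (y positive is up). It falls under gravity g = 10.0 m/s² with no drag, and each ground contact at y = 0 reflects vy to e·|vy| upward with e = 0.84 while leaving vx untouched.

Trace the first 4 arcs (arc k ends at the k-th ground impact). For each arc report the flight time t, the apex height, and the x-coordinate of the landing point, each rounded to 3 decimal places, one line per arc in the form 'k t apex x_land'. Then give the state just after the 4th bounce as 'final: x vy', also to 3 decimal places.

Arc 1: start y=12.530, vy=20.310 → t=4.606, apex=33.155, x_land=68.308, impact vy=-25.751
  bounce: vy ← 0.84·25.751 = 21.631
Arc 2: start y=0.000, vy=21.631 → t=4.326, apex=23.394, x_land=132.464, impact vy=-21.631
  bounce: vy ← 0.84·21.631 = 18.170
Arc 3: start y=0.000, vy=18.170 → t=3.634, apex=16.507, x_land=186.355, impact vy=-18.170
  bounce: vy ← 0.84·18.170 = 15.263
Arc 4: start y=0.000, vy=15.263 → t=3.053, apex=11.647, x_land=231.624, impact vy=-15.263
  bounce: vy ← 0.84·15.263 = 12.821

1 4.606 33.155 68.308
2 4.326 23.394 132.464
3 3.634 16.507 186.355
4 3.053 11.647 231.624
final: 231.624 12.821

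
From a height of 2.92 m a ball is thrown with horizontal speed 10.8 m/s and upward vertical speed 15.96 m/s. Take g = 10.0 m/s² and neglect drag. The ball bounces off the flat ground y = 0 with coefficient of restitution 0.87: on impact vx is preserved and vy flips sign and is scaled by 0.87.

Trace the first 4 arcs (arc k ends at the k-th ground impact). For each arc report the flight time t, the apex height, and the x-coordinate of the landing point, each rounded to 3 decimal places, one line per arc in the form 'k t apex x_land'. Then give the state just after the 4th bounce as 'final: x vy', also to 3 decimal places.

1 3.366 15.656 36.348
2 3.079 11.850 69.601
3 2.679 8.969 98.531
4 2.330 6.789 123.700
final: 123.700 10.138

Arc 1: start y=2.920, vy=15.960 → t=3.366, apex=15.656, x_land=36.348, impact vy=-17.695
  bounce: vy ← 0.87·17.695 = 15.395
Arc 2: start y=0.000, vy=15.395 → t=3.079, apex=11.850, x_land=69.601, impact vy=-15.395
  bounce: vy ← 0.87·15.395 = 13.394
Arc 3: start y=0.000, vy=13.394 → t=2.679, apex=8.969, x_land=98.531, impact vy=-13.394
  bounce: vy ← 0.87·13.394 = 11.652
Arc 4: start y=0.000, vy=11.652 → t=2.330, apex=6.789, x_land=123.700, impact vy=-11.652
  bounce: vy ← 0.87·11.652 = 10.138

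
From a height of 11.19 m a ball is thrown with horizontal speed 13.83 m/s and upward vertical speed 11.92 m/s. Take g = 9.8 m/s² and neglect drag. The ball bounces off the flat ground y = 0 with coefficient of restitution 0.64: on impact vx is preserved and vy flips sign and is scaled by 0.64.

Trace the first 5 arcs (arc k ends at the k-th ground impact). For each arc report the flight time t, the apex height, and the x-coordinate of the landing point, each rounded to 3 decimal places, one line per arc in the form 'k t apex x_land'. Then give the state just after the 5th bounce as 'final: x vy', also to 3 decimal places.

Arc 1: start y=11.190, vy=11.920 → t=3.156, apex=18.439, x_land=43.650, impact vy=-19.011
  bounce: vy ← 0.64·19.011 = 12.167
Arc 2: start y=0.000, vy=12.167 → t=2.483, apex=7.553, x_land=77.991, impact vy=-12.167
  bounce: vy ← 0.64·12.167 = 7.787
Arc 3: start y=0.000, vy=7.787 → t=1.589, apex=3.094, x_land=99.969, impact vy=-7.787
  bounce: vy ← 0.64·7.787 = 4.984
Arc 4: start y=0.000, vy=4.984 → t=1.017, apex=1.267, x_land=114.035, impact vy=-4.984
  bounce: vy ← 0.64·4.984 = 3.189
Arc 5: start y=0.000, vy=3.189 → t=0.651, apex=0.519, x_land=123.037, impact vy=-3.189
  bounce: vy ← 0.64·3.189 = 2.041

1 3.156 18.439 43.650
2 2.483 7.553 77.991
3 1.589 3.094 99.969
4 1.017 1.267 114.035
5 0.651 0.519 123.037
final: 123.037 2.041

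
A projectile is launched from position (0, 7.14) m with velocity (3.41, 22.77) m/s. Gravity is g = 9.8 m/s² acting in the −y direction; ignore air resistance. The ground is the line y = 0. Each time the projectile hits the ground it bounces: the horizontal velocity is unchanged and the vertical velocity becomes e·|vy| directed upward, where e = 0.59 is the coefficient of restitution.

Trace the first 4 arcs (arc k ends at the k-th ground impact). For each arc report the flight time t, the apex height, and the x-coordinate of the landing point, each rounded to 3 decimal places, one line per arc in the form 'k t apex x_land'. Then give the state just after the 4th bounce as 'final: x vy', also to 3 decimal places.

1 4.942 33.593 16.852
2 3.090 11.694 27.387
3 1.823 4.071 33.603
4 1.076 1.417 37.271
final: 37.271 3.109

Arc 1: start y=7.140, vy=22.770 → t=4.942, apex=33.593, x_land=16.852, impact vy=-25.660
  bounce: vy ← 0.59·25.660 = 15.139
Arc 2: start y=0.000, vy=15.139 → t=3.090, apex=11.694, x_land=27.387, impact vy=-15.139
  bounce: vy ← 0.59·15.139 = 8.932
Arc 3: start y=0.000, vy=8.932 → t=1.823, apex=4.071, x_land=33.603, impact vy=-8.932
  bounce: vy ← 0.59·8.932 = 5.270
Arc 4: start y=0.000, vy=5.270 → t=1.076, apex=1.417, x_land=37.271, impact vy=-5.270
  bounce: vy ← 0.59·5.270 = 3.109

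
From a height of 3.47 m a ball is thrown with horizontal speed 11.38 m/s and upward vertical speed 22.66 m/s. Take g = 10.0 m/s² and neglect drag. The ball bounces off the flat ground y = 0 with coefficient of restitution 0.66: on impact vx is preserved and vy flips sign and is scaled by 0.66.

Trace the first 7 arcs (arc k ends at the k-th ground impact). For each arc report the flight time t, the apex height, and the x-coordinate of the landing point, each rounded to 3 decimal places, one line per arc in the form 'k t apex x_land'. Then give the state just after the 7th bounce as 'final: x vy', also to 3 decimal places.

1 4.680 29.144 53.262
2 3.187 12.695 89.528
3 2.103 5.530 113.464
4 1.388 2.409 129.261
5 0.916 1.049 139.688
6 0.605 0.457 146.569
7 0.399 0.199 151.111
final: 151.111 1.317

Arc 1: start y=3.470, vy=22.660 → t=4.680, apex=29.144, x_land=53.262, impact vy=-24.143
  bounce: vy ← 0.66·24.143 = 15.934
Arc 2: start y=0.000, vy=15.934 → t=3.187, apex=12.695, x_land=89.528, impact vy=-15.934
  bounce: vy ← 0.66·15.934 = 10.517
Arc 3: start y=0.000, vy=10.517 → t=2.103, apex=5.530, x_land=113.464, impact vy=-10.517
  bounce: vy ← 0.66·10.517 = 6.941
Arc 4: start y=0.000, vy=6.941 → t=1.388, apex=2.409, x_land=129.261, impact vy=-6.941
  bounce: vy ← 0.66·6.941 = 4.581
Arc 5: start y=0.000, vy=4.581 → t=0.916, apex=1.049, x_land=139.688, impact vy=-4.581
  bounce: vy ← 0.66·4.581 = 3.023
Arc 6: start y=0.000, vy=3.023 → t=0.605, apex=0.457, x_land=146.569, impact vy=-3.023
  bounce: vy ← 0.66·3.023 = 1.995
Arc 7: start y=0.000, vy=1.995 → t=0.399, apex=0.199, x_land=151.111, impact vy=-1.995
  bounce: vy ← 0.66·1.995 = 1.317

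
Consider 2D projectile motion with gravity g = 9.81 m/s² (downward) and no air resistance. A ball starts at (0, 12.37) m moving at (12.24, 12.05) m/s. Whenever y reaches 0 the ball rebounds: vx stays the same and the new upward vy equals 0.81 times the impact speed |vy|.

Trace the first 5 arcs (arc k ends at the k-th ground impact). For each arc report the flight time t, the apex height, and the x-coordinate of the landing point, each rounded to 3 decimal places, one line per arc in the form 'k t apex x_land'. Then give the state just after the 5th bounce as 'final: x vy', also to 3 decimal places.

Arc 1: start y=12.370, vy=12.050 → t=3.236, apex=19.771, x_land=39.609, impact vy=-19.695
  bounce: vy ← 0.81·19.695 = 15.953
Arc 2: start y=0.000, vy=15.953 → t=3.252, apex=12.972, x_land=79.418, impact vy=-15.953
  bounce: vy ← 0.81·15.953 = 12.922
Arc 3: start y=0.000, vy=12.922 → t=2.634, apex=8.511, x_land=111.664, impact vy=-12.922
  bounce: vy ← 0.81·12.922 = 10.467
Arc 4: start y=0.000, vy=10.467 → t=2.134, apex=5.584, x_land=137.783, impact vy=-10.467
  bounce: vy ← 0.81·10.467 = 8.478
Arc 5: start y=0.000, vy=8.478 → t=1.728, apex=3.664, x_land=158.940, impact vy=-8.478
  bounce: vy ← 0.81·8.478 = 6.867

1 3.236 19.771 39.609
2 3.252 12.972 79.418
3 2.634 8.511 111.664
4 2.134 5.584 137.783
5 1.728 3.664 158.940
final: 158.940 6.867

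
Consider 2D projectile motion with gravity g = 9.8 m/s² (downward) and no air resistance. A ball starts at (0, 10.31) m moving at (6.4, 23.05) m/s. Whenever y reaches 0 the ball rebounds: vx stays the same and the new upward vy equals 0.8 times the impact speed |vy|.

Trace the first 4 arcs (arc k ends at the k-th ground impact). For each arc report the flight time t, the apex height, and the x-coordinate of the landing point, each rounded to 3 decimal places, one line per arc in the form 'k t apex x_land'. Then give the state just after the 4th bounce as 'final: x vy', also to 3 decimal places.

Arc 1: start y=10.310, vy=23.050 → t=5.115, apex=37.417, x_land=32.739, impact vy=-27.081
  bounce: vy ← 0.8·27.081 = 21.665
Arc 2: start y=0.000, vy=21.665 → t=4.421, apex=23.947, x_land=61.035, impact vy=-21.665
  bounce: vy ← 0.8·21.665 = 17.332
Arc 3: start y=0.000, vy=17.332 → t=3.537, apex=15.326, x_land=83.673, impact vy=-17.332
  bounce: vy ← 0.8·17.332 = 13.865
Arc 4: start y=0.000, vy=13.865 → t=2.830, apex=9.809, x_land=101.783, impact vy=-13.865
  bounce: vy ← 0.8·13.865 = 11.092

1 5.115 37.417 32.739
2 4.421 23.947 61.035
3 3.537 15.326 83.673
4 2.830 9.809 101.783
final: 101.783 11.092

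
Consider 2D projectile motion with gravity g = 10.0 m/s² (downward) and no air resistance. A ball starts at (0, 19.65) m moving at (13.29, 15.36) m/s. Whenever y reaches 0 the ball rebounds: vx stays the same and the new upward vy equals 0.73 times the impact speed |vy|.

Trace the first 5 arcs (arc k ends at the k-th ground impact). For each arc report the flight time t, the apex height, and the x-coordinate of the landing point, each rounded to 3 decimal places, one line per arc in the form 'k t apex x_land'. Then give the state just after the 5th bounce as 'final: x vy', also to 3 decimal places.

Arc 1: start y=19.650, vy=15.360 → t=4.044, apex=31.446, x_land=53.743, impact vy=-25.078
  bounce: vy ← 0.73·25.078 = 18.307
Arc 2: start y=0.000, vy=18.307 → t=3.661, apex=16.758, x_land=102.403, impact vy=-18.307
  bounce: vy ← 0.73·18.307 = 13.364
Arc 3: start y=0.000, vy=13.364 → t=2.673, apex=8.930, x_land=137.926, impact vy=-13.364
  bounce: vy ← 0.73·13.364 = 9.756
Arc 4: start y=0.000, vy=9.756 → t=1.951, apex=4.759, x_land=163.857, impact vy=-9.756
  bounce: vy ← 0.73·9.756 = 7.122
Arc 5: start y=0.000, vy=7.122 → t=1.424, apex=2.536, x_land=182.787, impact vy=-7.122
  bounce: vy ← 0.73·7.122 = 5.199

1 4.044 31.446 53.743
2 3.661 16.758 102.403
3 2.673 8.930 137.926
4 1.951 4.759 163.857
5 1.424 2.536 182.787
final: 182.787 5.199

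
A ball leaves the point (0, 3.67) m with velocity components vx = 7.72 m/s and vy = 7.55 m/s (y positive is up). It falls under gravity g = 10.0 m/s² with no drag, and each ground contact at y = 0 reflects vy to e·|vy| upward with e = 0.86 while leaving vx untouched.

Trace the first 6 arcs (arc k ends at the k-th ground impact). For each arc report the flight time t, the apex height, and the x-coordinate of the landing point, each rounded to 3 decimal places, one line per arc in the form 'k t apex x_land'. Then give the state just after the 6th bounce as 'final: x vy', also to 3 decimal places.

1 1.897 6.520 14.644
2 1.964 4.822 29.807
3 1.689 3.567 42.848
4 1.453 2.638 54.062
5 1.249 1.951 63.707
6 1.074 1.443 72.001
final: 72.001 4.620

Arc 1: start y=3.670, vy=7.550 → t=1.897, apex=6.520, x_land=14.644, impact vy=-11.419
  bounce: vy ← 0.86·11.419 = 9.821
Arc 2: start y=0.000, vy=9.821 → t=1.964, apex=4.822, x_land=29.807, impact vy=-9.821
  bounce: vy ← 0.86·9.821 = 8.446
Arc 3: start y=0.000, vy=8.446 → t=1.689, apex=3.567, x_land=42.848, impact vy=-8.446
  bounce: vy ← 0.86·8.446 = 7.263
Arc 4: start y=0.000, vy=7.263 → t=1.453, apex=2.638, x_land=54.062, impact vy=-7.263
  bounce: vy ← 0.86·7.263 = 6.247
Arc 5: start y=0.000, vy=6.247 → t=1.249, apex=1.951, x_land=63.707, impact vy=-6.247
  bounce: vy ← 0.86·6.247 = 5.372
Arc 6: start y=0.000, vy=5.372 → t=1.074, apex=1.443, x_land=72.001, impact vy=-5.372
  bounce: vy ← 0.86·5.372 = 4.620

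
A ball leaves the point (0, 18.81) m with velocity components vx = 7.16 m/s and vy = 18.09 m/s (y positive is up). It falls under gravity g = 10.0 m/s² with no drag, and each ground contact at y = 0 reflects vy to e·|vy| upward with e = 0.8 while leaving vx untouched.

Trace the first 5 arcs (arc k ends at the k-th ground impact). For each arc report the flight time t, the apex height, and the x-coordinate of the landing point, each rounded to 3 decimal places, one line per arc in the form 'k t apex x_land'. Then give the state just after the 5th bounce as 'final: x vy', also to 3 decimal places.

Arc 1: start y=18.810, vy=18.090 → t=4.461, apex=35.172, x_land=31.943, impact vy=-26.523
  bounce: vy ← 0.8·26.523 = 21.218
Arc 2: start y=0.000, vy=21.218 → t=4.244, apex=22.510, x_land=62.327, impact vy=-21.218
  bounce: vy ← 0.8·21.218 = 16.974
Arc 3: start y=0.000, vy=16.974 → t=3.395, apex=14.407, x_land=86.634, impact vy=-16.974
  bounce: vy ← 0.8·16.974 = 13.580
Arc 4: start y=0.000, vy=13.580 → t=2.716, apex=9.220, x_land=106.080, impact vy=-13.580
  bounce: vy ← 0.8·13.580 = 10.864
Arc 5: start y=0.000, vy=10.864 → t=2.173, apex=5.901, x_land=121.637, impact vy=-10.864
  bounce: vy ← 0.8·10.864 = 8.691

1 4.461 35.172 31.943
2 4.244 22.510 62.327
3 3.395 14.407 86.634
4 2.716 9.220 106.080
5 2.173 5.901 121.637
final: 121.637 8.691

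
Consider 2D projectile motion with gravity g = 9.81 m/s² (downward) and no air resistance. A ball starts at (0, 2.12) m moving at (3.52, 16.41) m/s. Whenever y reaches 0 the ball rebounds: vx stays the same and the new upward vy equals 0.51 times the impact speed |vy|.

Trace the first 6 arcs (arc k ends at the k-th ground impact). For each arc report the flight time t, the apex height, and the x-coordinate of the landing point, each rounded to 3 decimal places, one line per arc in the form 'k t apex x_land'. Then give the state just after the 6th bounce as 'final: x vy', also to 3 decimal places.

1 3.470 15.845 12.215
2 1.833 4.121 18.668
3 0.935 1.072 21.959
4 0.477 0.279 23.638
5 0.243 0.073 24.494
6 0.124 0.019 24.930
final: 24.930 0.310

Arc 1: start y=2.120, vy=16.410 → t=3.470, apex=15.845, x_land=12.215, impact vy=-17.632
  bounce: vy ← 0.51·17.632 = 8.992
Arc 2: start y=0.000, vy=8.992 → t=1.833, apex=4.121, x_land=18.668, impact vy=-8.992
  bounce: vy ← 0.51·8.992 = 4.586
Arc 3: start y=0.000, vy=4.586 → t=0.935, apex=1.072, x_land=21.959, impact vy=-4.586
  bounce: vy ← 0.51·4.586 = 2.339
Arc 4: start y=0.000, vy=2.339 → t=0.477, apex=0.279, x_land=23.638, impact vy=-2.339
  bounce: vy ← 0.51·2.339 = 1.193
Arc 5: start y=0.000, vy=1.193 → t=0.243, apex=0.073, x_land=24.494, impact vy=-1.193
  bounce: vy ← 0.51·1.193 = 0.608
Arc 6: start y=0.000, vy=0.608 → t=0.124, apex=0.019, x_land=24.930, impact vy=-0.608
  bounce: vy ← 0.51·0.608 = 0.310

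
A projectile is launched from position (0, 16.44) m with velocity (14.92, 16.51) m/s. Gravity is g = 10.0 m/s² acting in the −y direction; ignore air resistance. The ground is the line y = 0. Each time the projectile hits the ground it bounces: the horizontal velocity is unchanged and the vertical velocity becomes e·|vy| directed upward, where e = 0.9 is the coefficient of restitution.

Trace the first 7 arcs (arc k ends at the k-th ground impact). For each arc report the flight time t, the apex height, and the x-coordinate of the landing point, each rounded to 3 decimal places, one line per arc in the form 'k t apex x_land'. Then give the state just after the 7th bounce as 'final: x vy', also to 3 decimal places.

Arc 1: start y=16.440, vy=16.510 → t=4.103, apex=30.069, x_land=61.221, impact vy=-24.523
  bounce: vy ← 0.9·24.523 = 22.071
Arc 2: start y=0.000, vy=22.071 → t=4.414, apex=24.356, x_land=127.080, impact vy=-22.071
  bounce: vy ← 0.9·22.071 = 19.864
Arc 3: start y=0.000, vy=19.864 → t=3.973, apex=19.728, x_land=186.354, impact vy=-19.864
  bounce: vy ← 0.9·19.864 = 17.877
Arc 4: start y=0.000, vy=17.877 → t=3.575, apex=15.980, x_land=239.700, impact vy=-17.877
  bounce: vy ← 0.9·17.877 = 16.090
Arc 5: start y=0.000, vy=16.090 → t=3.218, apex=12.944, x_land=287.711, impact vy=-16.090
  bounce: vy ← 0.9·16.090 = 14.481
Arc 6: start y=0.000, vy=14.481 → t=2.896, apex=10.484, x_land=330.921, impact vy=-14.481
  bounce: vy ← 0.9·14.481 = 13.033
Arc 7: start y=0.000, vy=13.033 → t=2.607, apex=8.492, x_land=369.810, impact vy=-13.033
  bounce: vy ← 0.9·13.033 = 11.729

1 4.103 30.069 61.221
2 4.414 24.356 127.080
3 3.973 19.728 186.354
4 3.575 15.980 239.700
5 3.218 12.944 287.711
6 2.896 10.484 330.921
7 2.607 8.492 369.810
final: 369.810 11.729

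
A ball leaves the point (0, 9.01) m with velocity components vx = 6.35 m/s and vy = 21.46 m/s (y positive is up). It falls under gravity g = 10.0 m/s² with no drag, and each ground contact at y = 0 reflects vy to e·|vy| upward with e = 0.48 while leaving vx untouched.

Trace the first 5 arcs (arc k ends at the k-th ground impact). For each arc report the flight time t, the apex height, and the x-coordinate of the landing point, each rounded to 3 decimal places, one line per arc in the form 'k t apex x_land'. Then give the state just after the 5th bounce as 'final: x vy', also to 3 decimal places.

1 4.677 32.037 29.701
2 2.430 7.381 45.131
3 1.166 1.701 52.538
4 0.560 0.392 56.093
5 0.269 0.090 57.800
final: 57.800 0.645

Arc 1: start y=9.010, vy=21.460 → t=4.677, apex=32.037, x_land=29.701, impact vy=-25.313
  bounce: vy ← 0.48·25.313 = 12.150
Arc 2: start y=0.000, vy=12.150 → t=2.430, apex=7.381, x_land=45.131, impact vy=-12.150
  bounce: vy ← 0.48·12.150 = 5.832
Arc 3: start y=0.000, vy=5.832 → t=1.166, apex=1.701, x_land=52.538, impact vy=-5.832
  bounce: vy ← 0.48·5.832 = 2.799
Arc 4: start y=0.000, vy=2.799 → t=0.560, apex=0.392, x_land=56.093, impact vy=-2.799
  bounce: vy ← 0.48·2.799 = 1.344
Arc 5: start y=0.000, vy=1.344 → t=0.269, apex=0.090, x_land=57.800, impact vy=-1.344
  bounce: vy ← 0.48·1.344 = 0.645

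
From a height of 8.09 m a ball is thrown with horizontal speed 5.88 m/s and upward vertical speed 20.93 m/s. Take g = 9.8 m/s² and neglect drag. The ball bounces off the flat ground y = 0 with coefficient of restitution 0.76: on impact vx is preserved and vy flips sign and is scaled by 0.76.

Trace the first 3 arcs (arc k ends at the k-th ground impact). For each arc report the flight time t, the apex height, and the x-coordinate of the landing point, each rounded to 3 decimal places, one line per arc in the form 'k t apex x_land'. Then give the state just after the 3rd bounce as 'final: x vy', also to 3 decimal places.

Arc 1: start y=8.090, vy=20.930 → t=4.628, apex=30.440, x_land=27.214, impact vy=-24.426
  bounce: vy ← 0.76·24.426 = 18.564
Arc 2: start y=0.000, vy=18.564 → t=3.789, apex=17.582, x_land=49.490, impact vy=-18.564
  bounce: vy ← 0.76·18.564 = 14.108
Arc 3: start y=0.000, vy=14.108 → t=2.879, apex=10.156, x_land=66.420, impact vy=-14.108
  bounce: vy ← 0.76·14.108 = 10.722

1 4.628 30.440 27.214
2 3.789 17.582 49.490
3 2.879 10.156 66.420
final: 66.420 10.722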